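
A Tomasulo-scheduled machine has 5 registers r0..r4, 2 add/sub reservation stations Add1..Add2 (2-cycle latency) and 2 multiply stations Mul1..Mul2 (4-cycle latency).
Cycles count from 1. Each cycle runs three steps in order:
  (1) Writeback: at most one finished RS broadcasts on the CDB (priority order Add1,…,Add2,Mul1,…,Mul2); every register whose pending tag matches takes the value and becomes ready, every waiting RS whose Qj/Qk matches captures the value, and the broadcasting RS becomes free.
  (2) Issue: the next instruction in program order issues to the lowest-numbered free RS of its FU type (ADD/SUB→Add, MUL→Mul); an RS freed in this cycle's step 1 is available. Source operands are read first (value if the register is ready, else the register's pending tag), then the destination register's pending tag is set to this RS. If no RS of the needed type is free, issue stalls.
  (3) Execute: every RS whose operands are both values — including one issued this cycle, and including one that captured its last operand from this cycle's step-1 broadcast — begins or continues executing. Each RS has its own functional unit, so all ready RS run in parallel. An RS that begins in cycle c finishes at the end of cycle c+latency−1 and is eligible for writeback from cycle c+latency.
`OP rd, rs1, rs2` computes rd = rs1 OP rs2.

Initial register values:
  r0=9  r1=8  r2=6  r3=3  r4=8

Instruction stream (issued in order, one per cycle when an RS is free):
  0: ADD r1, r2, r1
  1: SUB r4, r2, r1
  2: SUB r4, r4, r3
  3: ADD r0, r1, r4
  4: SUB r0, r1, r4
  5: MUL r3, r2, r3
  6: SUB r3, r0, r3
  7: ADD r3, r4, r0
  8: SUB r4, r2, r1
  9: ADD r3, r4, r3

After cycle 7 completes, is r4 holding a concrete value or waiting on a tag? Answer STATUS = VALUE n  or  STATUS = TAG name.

STATUS = VALUE -11

cycle 1: issue ADD r1<-Add1 // r0:9,r1:Add1,r2:6,r3:3,r4:8
cycle 2: issue SUB r4<-Add2 // r0:9,r1:Add1,r2:6,r3:3,r4:Add2
cycle 3: CDB Add1=14; issue SUB r4<-Add1 // r0:9,r1:14,r2:6,r3:3,r4:Add1
cycle 4: stall // r0:9,r1:14,r2:6,r3:3,r4:Add1
cycle 5: CDB Add2=-8; issue ADD r0<-Add2 // r0:Add2,r1:14,r2:6,r3:3,r4:Add1
cycle 6: stall // r0:Add2,r1:14,r2:6,r3:3,r4:Add1
cycle 7: CDB Add1=-11; issue SUB r0<-Add1 // r0:Add1,r1:14,r2:6,r3:3,r4:-11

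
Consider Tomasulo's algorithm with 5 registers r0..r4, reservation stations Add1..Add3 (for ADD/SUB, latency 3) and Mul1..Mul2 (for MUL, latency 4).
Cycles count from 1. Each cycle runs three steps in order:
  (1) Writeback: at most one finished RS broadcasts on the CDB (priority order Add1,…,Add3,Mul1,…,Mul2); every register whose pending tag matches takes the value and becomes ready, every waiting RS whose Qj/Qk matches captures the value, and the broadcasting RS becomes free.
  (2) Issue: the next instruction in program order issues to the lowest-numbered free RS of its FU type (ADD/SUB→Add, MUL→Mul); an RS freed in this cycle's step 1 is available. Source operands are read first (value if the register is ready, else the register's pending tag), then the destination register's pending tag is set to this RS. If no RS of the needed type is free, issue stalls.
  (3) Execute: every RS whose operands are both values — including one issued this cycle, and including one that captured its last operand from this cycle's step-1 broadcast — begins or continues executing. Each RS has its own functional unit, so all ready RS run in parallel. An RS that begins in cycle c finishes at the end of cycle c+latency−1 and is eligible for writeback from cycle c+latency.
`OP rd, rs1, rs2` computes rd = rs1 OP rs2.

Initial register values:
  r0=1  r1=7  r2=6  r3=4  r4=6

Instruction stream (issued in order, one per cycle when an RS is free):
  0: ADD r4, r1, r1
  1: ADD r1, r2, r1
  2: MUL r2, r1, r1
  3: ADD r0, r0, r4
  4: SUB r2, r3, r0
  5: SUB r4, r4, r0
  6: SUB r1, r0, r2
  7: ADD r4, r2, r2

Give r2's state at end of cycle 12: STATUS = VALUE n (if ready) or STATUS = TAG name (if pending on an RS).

STATUS = VALUE -11

cycle 1: issue ADD r4<-Add1 // r0:1,r1:7,r2:6,r3:4,r4:Add1
cycle 2: issue ADD r1<-Add2 // r0:1,r1:Add2,r2:6,r3:4,r4:Add1
cycle 3: issue MUL r2<-Mul1 // r0:1,r1:Add2,r2:Mul1,r3:4,r4:Add1
cycle 4: CDB Add1=14; issue ADD r0<-Add1 // r0:Add1,r1:Add2,r2:Mul1,r3:4,r4:14
cycle 5: CDB Add2=13; issue SUB r2<-Add2 // r0:Add1,r1:13,r2:Add2,r3:4,r4:14
cycle 6: issue SUB r4<-Add3 // r0:Add1,r1:13,r2:Add2,r3:4,r4:Add3
cycle 7: CDB Add1=15; issue SUB r1<-Add1 // r0:15,r1:Add1,r2:Add2,r3:4,r4:Add3
cycle 8: stall // r0:15,r1:Add1,r2:Add2,r3:4,r4:Add3
cycle 9: CDB Mul1=169; stall // r0:15,r1:Add1,r2:Add2,r3:4,r4:Add3
cycle 10: CDB Add2=-11; issue ADD r4<-Add2 // r0:15,r1:Add1,r2:-11,r3:4,r4:Add2
cycle 11: CDB Add3=-1 // r0:15,r1:Add1,r2:-11,r3:4,r4:Add2
cycle 12: - // r0:15,r1:Add1,r2:-11,r3:4,r4:Add2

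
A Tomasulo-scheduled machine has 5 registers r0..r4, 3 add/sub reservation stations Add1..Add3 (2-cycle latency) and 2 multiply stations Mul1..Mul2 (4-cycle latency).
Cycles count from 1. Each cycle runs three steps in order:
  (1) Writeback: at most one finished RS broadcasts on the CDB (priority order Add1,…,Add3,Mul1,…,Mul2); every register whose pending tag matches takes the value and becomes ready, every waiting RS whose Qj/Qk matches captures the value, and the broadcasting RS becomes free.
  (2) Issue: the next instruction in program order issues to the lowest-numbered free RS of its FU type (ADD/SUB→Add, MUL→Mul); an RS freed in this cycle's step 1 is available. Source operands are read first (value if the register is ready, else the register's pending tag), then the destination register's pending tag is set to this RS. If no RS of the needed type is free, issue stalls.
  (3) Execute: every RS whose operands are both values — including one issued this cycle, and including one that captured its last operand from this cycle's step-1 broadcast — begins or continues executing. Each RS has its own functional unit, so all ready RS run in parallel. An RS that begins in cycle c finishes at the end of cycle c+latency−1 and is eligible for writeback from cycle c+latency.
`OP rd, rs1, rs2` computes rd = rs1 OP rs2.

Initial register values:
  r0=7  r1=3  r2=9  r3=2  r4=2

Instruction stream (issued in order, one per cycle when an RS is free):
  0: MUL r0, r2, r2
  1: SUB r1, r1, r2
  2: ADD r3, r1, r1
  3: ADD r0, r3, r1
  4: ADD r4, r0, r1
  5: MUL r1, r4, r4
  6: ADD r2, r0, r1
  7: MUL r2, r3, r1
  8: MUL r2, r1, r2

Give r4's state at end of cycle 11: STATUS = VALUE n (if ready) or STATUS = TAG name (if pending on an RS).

c1: issue MUL r0<-Mul1 | r0:Mul1,r1:3,r2:9,r3:2,r4:2
c2: issue SUB r1<-Add1 | r0:Mul1,r1:Add1,r2:9,r3:2,r4:2
c3: issue ADD r3<-Add2 | r0:Mul1,r1:Add1,r2:9,r3:Add2,r4:2
c4: CDB Add1=-6; issue ADD r0<-Add1 | r0:Add1,r1:-6,r2:9,r3:Add2,r4:2
c5: CDB Mul1=81; issue ADD r4<-Add3 | r0:Add1,r1:-6,r2:9,r3:Add2,r4:Add3
c6: CDB Add2=-12; issue MUL r1<-Mul1 | r0:Add1,r1:Mul1,r2:9,r3:-12,r4:Add3
c7: issue ADD r2<-Add2 | r0:Add1,r1:Mul1,r2:Add2,r3:-12,r4:Add3
c8: CDB Add1=-18; issue MUL r2<-Mul2 | r0:-18,r1:Mul1,r2:Mul2,r3:-12,r4:Add3
c9: stall | r0:-18,r1:Mul1,r2:Mul2,r3:-12,r4:Add3
c10: CDB Add3=-24; stall | r0:-18,r1:Mul1,r2:Mul2,r3:-12,r4:-24
c11: stall | r0:-18,r1:Mul1,r2:Mul2,r3:-12,r4:-24

STATUS = VALUE -24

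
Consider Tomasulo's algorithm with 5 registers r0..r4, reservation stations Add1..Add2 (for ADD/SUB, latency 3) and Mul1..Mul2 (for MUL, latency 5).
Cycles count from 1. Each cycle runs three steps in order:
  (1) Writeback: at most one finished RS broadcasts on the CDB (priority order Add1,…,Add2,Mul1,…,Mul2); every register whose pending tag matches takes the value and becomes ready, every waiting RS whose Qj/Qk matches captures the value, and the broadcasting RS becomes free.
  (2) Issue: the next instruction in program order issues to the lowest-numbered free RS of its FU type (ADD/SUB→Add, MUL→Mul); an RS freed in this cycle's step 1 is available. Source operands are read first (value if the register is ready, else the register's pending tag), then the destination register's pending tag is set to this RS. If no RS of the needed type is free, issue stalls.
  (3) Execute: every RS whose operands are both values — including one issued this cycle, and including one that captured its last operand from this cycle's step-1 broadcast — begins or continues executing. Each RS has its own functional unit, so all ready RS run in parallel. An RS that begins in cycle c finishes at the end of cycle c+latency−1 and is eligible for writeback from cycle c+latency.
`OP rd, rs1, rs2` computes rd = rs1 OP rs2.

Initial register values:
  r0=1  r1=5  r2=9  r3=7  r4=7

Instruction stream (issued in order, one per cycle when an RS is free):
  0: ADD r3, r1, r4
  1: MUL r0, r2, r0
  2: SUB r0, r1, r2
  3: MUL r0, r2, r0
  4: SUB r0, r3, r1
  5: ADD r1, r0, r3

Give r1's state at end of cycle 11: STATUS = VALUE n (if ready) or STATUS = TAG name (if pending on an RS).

STATUS = VALUE 19

cycle 1: issue ADD r3<-Add1 // r0:1,r1:5,r2:9,r3:Add1,r4:7
cycle 2: issue MUL r0<-Mul1 // r0:Mul1,r1:5,r2:9,r3:Add1,r4:7
cycle 3: issue SUB r0<-Add2 // r0:Add2,r1:5,r2:9,r3:Add1,r4:7
cycle 4: CDB Add1=12; issue MUL r0<-Mul2 // r0:Mul2,r1:5,r2:9,r3:12,r4:7
cycle 5: issue SUB r0<-Add1 // r0:Add1,r1:5,r2:9,r3:12,r4:7
cycle 6: CDB Add2=-4; issue ADD r1<-Add2 // r0:Add1,r1:Add2,r2:9,r3:12,r4:7
cycle 7: CDB Mul1=9 // r0:Add1,r1:Add2,r2:9,r3:12,r4:7
cycle 8: CDB Add1=7 // r0:7,r1:Add2,r2:9,r3:12,r4:7
cycle 9: - // r0:7,r1:Add2,r2:9,r3:12,r4:7
cycle 10: - // r0:7,r1:Add2,r2:9,r3:12,r4:7
cycle 11: CDB Add2=19 // r0:7,r1:19,r2:9,r3:12,r4:7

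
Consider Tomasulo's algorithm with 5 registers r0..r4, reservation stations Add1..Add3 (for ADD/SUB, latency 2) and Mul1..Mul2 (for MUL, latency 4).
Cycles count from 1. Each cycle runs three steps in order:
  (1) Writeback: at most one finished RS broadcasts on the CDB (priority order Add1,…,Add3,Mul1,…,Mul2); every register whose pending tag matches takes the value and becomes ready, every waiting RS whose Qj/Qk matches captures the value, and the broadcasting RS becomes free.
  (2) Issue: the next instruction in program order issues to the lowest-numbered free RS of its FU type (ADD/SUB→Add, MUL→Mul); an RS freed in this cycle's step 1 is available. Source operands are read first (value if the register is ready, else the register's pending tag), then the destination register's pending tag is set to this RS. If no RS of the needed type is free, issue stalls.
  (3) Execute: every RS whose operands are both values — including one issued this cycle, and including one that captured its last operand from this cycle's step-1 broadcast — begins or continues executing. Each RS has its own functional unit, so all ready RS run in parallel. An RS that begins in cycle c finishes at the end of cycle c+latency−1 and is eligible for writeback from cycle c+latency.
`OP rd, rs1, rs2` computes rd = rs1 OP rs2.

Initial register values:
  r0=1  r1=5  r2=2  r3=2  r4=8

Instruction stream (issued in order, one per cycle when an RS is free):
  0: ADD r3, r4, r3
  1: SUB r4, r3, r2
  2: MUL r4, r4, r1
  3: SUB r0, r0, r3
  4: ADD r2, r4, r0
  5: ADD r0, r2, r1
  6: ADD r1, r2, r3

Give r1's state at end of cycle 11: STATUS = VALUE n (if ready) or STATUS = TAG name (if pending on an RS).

c1: issue ADD r3<-Add1 | r0:1,r1:5,r2:2,r3:Add1,r4:8
c2: issue SUB r4<-Add2 | r0:1,r1:5,r2:2,r3:Add1,r4:Add2
c3: CDB Add1=10; issue MUL r4<-Mul1 | r0:1,r1:5,r2:2,r3:10,r4:Mul1
c4: issue SUB r0<-Add1 | r0:Add1,r1:5,r2:2,r3:10,r4:Mul1
c5: CDB Add2=8; issue ADD r2<-Add2 | r0:Add1,r1:5,r2:Add2,r3:10,r4:Mul1
c6: CDB Add1=-9; issue ADD r0<-Add1 | r0:Add1,r1:5,r2:Add2,r3:10,r4:Mul1
c7: issue ADD r1<-Add3 | r0:Add1,r1:Add3,r2:Add2,r3:10,r4:Mul1
c8: - | r0:Add1,r1:Add3,r2:Add2,r3:10,r4:Mul1
c9: CDB Mul1=40 | r0:Add1,r1:Add3,r2:Add2,r3:10,r4:40
c10: - | r0:Add1,r1:Add3,r2:Add2,r3:10,r4:40
c11: CDB Add2=31 | r0:Add1,r1:Add3,r2:31,r3:10,r4:40

STATUS = TAG Add3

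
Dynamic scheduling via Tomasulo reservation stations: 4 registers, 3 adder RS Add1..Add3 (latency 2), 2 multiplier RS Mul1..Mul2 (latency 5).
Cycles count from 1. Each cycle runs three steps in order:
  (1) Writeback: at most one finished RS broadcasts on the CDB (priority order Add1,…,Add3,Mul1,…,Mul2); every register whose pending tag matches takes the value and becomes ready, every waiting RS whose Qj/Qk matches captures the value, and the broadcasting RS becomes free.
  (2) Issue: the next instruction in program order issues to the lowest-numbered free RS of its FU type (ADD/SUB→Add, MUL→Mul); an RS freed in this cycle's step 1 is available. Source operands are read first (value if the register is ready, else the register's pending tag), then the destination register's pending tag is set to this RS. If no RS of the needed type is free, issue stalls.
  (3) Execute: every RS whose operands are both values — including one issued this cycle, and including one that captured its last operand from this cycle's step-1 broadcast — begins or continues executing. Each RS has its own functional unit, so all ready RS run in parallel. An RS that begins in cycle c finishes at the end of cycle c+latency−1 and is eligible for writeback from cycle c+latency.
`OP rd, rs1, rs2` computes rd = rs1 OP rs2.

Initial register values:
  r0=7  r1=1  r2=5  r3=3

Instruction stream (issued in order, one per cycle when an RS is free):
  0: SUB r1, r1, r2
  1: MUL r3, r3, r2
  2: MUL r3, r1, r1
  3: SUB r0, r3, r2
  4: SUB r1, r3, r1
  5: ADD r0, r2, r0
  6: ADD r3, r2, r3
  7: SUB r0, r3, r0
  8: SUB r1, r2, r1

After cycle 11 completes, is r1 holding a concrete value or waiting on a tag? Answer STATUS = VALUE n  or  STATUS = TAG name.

  c1: issue SUB r1<-Add1  regs: r0:7,r1:Add1,r2:5,r3:3
  c2: issue MUL r3<-Mul1  regs: r0:7,r1:Add1,r2:5,r3:Mul1
  c3: CDB Add1=-4; issue MUL r3<-Mul2  regs: r0:7,r1:-4,r2:5,r3:Mul2
  c4: issue SUB r0<-Add1  regs: r0:Add1,r1:-4,r2:5,r3:Mul2
  c5: issue SUB r1<-Add2  regs: r0:Add1,r1:Add2,r2:5,r3:Mul2
  c6: issue ADD r0<-Add3  regs: r0:Add3,r1:Add2,r2:5,r3:Mul2
  c7: CDB Mul1=15; stall  regs: r0:Add3,r1:Add2,r2:5,r3:Mul2
  c8: CDB Mul2=16; stall  regs: r0:Add3,r1:Add2,r2:5,r3:16
  c9: stall  regs: r0:Add3,r1:Add2,r2:5,r3:16
  c10: CDB Add1=11; issue ADD r3<-Add1  regs: r0:Add3,r1:Add2,r2:5,r3:Add1
  c11: CDB Add2=20; issue SUB r0<-Add2  regs: r0:Add2,r1:20,r2:5,r3:Add1

STATUS = VALUE 20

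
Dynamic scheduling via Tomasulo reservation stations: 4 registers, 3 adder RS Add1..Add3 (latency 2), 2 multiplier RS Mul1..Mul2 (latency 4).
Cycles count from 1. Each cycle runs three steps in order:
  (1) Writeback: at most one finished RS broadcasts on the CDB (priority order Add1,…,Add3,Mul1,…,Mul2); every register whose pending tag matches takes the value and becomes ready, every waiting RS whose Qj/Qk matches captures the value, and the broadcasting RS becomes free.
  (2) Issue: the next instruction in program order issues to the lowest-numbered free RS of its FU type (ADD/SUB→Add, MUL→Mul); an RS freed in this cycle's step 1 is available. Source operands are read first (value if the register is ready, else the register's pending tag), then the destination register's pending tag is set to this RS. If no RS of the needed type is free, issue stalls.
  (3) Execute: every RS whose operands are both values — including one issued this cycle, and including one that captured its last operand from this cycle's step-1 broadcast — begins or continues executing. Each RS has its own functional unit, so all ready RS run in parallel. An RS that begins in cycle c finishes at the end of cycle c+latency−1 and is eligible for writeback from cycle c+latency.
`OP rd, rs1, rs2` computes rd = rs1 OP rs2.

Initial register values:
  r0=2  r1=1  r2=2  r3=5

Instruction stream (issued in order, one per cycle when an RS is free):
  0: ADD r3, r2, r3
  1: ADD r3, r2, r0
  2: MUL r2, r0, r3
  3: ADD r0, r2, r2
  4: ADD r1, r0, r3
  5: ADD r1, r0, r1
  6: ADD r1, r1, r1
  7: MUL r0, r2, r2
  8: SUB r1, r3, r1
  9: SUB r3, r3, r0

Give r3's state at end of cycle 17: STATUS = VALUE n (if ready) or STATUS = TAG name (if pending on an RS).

c1: issue ADD r3<-Add1 | r0:2,r1:1,r2:2,r3:Add1
c2: issue ADD r3<-Add2 | r0:2,r1:1,r2:2,r3:Add2
c3: CDB Add1=7; issue MUL r2<-Mul1 | r0:2,r1:1,r2:Mul1,r3:Add2
c4: CDB Add2=4; issue ADD r0<-Add1 | r0:Add1,r1:1,r2:Mul1,r3:4
c5: issue ADD r1<-Add2 | r0:Add1,r1:Add2,r2:Mul1,r3:4
c6: issue ADD r1<-Add3 | r0:Add1,r1:Add3,r2:Mul1,r3:4
c7: stall | r0:Add1,r1:Add3,r2:Mul1,r3:4
c8: CDB Mul1=8; stall | r0:Add1,r1:Add3,r2:8,r3:4
c9: stall | r0:Add1,r1:Add3,r2:8,r3:4
c10: CDB Add1=16; issue ADD r1<-Add1 | r0:16,r1:Add1,r2:8,r3:4
c11: issue MUL r0<-Mul1 | r0:Mul1,r1:Add1,r2:8,r3:4
c12: CDB Add2=20; issue SUB r1<-Add2 | r0:Mul1,r1:Add2,r2:8,r3:4
c13: stall | r0:Mul1,r1:Add2,r2:8,r3:4
c14: CDB Add3=36; issue SUB r3<-Add3 | r0:Mul1,r1:Add2,r2:8,r3:Add3
c15: CDB Mul1=64 | r0:64,r1:Add2,r2:8,r3:Add3
c16: CDB Add1=72 | r0:64,r1:Add2,r2:8,r3:Add3
c17: CDB Add3=-60 | r0:64,r1:Add2,r2:8,r3:-60

STATUS = VALUE -60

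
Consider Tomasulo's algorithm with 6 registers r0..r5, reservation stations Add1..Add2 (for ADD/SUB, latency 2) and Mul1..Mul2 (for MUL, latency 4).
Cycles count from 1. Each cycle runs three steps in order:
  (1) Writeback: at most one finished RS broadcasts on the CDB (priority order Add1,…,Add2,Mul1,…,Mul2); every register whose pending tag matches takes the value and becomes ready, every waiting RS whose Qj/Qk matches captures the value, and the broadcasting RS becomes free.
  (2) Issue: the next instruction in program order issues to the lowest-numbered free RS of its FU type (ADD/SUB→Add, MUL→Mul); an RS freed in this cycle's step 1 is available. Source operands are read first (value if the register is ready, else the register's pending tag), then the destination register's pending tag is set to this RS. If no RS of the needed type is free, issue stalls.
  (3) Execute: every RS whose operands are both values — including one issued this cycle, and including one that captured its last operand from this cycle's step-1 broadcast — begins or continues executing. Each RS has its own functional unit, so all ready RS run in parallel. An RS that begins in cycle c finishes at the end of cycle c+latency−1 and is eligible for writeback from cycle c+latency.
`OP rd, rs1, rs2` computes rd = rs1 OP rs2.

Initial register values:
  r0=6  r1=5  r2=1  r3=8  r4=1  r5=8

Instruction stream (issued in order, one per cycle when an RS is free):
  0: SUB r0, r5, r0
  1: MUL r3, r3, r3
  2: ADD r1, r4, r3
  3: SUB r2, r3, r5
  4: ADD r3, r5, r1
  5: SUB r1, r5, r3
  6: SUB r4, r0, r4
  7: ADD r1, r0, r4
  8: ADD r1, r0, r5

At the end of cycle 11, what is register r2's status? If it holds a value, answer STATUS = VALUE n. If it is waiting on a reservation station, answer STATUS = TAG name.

c1: issue SUB r0<-Add1 | r0:Add1,r1:5,r2:1,r3:8,r4:1,r5:8
c2: issue MUL r3<-Mul1 | r0:Add1,r1:5,r2:1,r3:Mul1,r4:1,r5:8
c3: CDB Add1=2; issue ADD r1<-Add1 | r0:2,r1:Add1,r2:1,r3:Mul1,r4:1,r5:8
c4: issue SUB r2<-Add2 | r0:2,r1:Add1,r2:Add2,r3:Mul1,r4:1,r5:8
c5: stall | r0:2,r1:Add1,r2:Add2,r3:Mul1,r4:1,r5:8
c6: CDB Mul1=64; stall | r0:2,r1:Add1,r2:Add2,r3:64,r4:1,r5:8
c7: stall | r0:2,r1:Add1,r2:Add2,r3:64,r4:1,r5:8
c8: CDB Add1=65; issue ADD r3<-Add1 | r0:2,r1:65,r2:Add2,r3:Add1,r4:1,r5:8
c9: CDB Add2=56; issue SUB r1<-Add2 | r0:2,r1:Add2,r2:56,r3:Add1,r4:1,r5:8
c10: CDB Add1=73; issue SUB r4<-Add1 | r0:2,r1:Add2,r2:56,r3:73,r4:Add1,r5:8
c11: stall | r0:2,r1:Add2,r2:56,r3:73,r4:Add1,r5:8

STATUS = VALUE 56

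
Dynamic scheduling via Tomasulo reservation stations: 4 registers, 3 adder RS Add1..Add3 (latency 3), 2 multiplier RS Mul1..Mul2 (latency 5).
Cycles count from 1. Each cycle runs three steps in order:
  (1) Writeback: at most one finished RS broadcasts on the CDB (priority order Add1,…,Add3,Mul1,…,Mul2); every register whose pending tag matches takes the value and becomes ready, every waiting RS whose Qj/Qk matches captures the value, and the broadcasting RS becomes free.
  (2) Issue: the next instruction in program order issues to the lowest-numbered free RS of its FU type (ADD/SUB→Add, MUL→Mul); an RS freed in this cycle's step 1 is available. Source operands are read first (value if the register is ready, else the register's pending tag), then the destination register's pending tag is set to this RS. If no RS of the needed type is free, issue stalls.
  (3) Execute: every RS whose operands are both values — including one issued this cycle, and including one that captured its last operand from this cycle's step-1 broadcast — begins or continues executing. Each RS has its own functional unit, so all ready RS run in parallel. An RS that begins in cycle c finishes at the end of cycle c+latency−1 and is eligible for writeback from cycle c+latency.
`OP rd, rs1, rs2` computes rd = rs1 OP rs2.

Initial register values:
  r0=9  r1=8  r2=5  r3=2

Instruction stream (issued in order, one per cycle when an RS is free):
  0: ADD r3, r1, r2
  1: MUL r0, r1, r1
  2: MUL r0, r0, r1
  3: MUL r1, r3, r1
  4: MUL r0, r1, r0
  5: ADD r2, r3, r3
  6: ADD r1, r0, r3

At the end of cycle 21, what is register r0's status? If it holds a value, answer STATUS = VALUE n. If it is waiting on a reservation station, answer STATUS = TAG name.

STATUS = VALUE 53248

cycle 1: issue ADD r3<-Add1 // r0:9,r1:8,r2:5,r3:Add1
cycle 2: issue MUL r0<-Mul1 // r0:Mul1,r1:8,r2:5,r3:Add1
cycle 3: issue MUL r0<-Mul2 // r0:Mul2,r1:8,r2:5,r3:Add1
cycle 4: CDB Add1=13; stall // r0:Mul2,r1:8,r2:5,r3:13
cycle 5: stall // r0:Mul2,r1:8,r2:5,r3:13
cycle 6: stall // r0:Mul2,r1:8,r2:5,r3:13
cycle 7: CDB Mul1=64; issue MUL r1<-Mul1 // r0:Mul2,r1:Mul1,r2:5,r3:13
cycle 8: stall // r0:Mul2,r1:Mul1,r2:5,r3:13
cycle 9: stall // r0:Mul2,r1:Mul1,r2:5,r3:13
cycle 10: stall // r0:Mul2,r1:Mul1,r2:5,r3:13
cycle 11: stall // r0:Mul2,r1:Mul1,r2:5,r3:13
cycle 12: CDB Mul1=104; issue MUL r0<-Mul1 // r0:Mul1,r1:104,r2:5,r3:13
cycle 13: CDB Mul2=512; issue ADD r2<-Add1 // r0:Mul1,r1:104,r2:Add1,r3:13
cycle 14: issue ADD r1<-Add2 // r0:Mul1,r1:Add2,r2:Add1,r3:13
cycle 15: - // r0:Mul1,r1:Add2,r2:Add1,r3:13
cycle 16: CDB Add1=26 // r0:Mul1,r1:Add2,r2:26,r3:13
cycle 17: - // r0:Mul1,r1:Add2,r2:26,r3:13
cycle 18: CDB Mul1=53248 // r0:53248,r1:Add2,r2:26,r3:13
cycle 19: - // r0:53248,r1:Add2,r2:26,r3:13
cycle 20: - // r0:53248,r1:Add2,r2:26,r3:13
cycle 21: CDB Add2=53261 // r0:53248,r1:53261,r2:26,r3:13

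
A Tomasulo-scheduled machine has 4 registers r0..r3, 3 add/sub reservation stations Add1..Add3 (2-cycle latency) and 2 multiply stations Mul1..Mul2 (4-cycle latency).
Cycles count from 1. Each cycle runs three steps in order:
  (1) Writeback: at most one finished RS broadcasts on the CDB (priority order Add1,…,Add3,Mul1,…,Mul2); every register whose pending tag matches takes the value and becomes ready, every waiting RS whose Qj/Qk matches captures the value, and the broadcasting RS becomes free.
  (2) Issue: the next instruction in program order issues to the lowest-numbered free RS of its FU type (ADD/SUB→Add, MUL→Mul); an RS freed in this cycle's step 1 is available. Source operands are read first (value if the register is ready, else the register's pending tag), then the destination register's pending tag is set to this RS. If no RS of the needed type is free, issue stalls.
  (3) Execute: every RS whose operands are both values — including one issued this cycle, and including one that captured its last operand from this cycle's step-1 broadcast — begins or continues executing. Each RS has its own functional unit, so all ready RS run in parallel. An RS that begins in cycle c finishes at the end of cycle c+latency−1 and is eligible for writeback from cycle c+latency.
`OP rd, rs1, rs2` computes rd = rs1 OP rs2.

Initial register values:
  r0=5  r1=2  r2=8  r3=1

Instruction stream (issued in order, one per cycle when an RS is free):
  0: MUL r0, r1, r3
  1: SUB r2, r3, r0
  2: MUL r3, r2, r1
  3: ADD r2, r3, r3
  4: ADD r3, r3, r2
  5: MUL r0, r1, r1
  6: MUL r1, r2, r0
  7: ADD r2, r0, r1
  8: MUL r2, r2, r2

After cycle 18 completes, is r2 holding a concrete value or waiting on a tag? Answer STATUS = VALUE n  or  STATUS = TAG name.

  c1: issue MUL r0<-Mul1  regs: r0:Mul1,r1:2,r2:8,r3:1
  c2: issue SUB r2<-Add1  regs: r0:Mul1,r1:2,r2:Add1,r3:1
  c3: issue MUL r3<-Mul2  regs: r0:Mul1,r1:2,r2:Add1,r3:Mul2
  c4: issue ADD r2<-Add2  regs: r0:Mul1,r1:2,r2:Add2,r3:Mul2
  c5: CDB Mul1=2; issue ADD r3<-Add3  regs: r0:2,r1:2,r2:Add2,r3:Add3
  c6: issue MUL r0<-Mul1  regs: r0:Mul1,r1:2,r2:Add2,r3:Add3
  c7: CDB Add1=-1; stall  regs: r0:Mul1,r1:2,r2:Add2,r3:Add3
  c8: stall  regs: r0:Mul1,r1:2,r2:Add2,r3:Add3
  c9: stall  regs: r0:Mul1,r1:2,r2:Add2,r3:Add3
  c10: CDB Mul1=4; issue MUL r1<-Mul1  regs: r0:4,r1:Mul1,r2:Add2,r3:Add3
  c11: CDB Mul2=-2; issue ADD r2<-Add1  regs: r0:4,r1:Mul1,r2:Add1,r3:Add3
  c12: issue MUL r2<-Mul2  regs: r0:4,r1:Mul1,r2:Mul2,r3:Add3
  c13: CDB Add2=-4  regs: r0:4,r1:Mul1,r2:Mul2,r3:Add3
  c14: -  regs: r0:4,r1:Mul1,r2:Mul2,r3:Add3
  c15: CDB Add3=-6  regs: r0:4,r1:Mul1,r2:Mul2,r3:-6
  c16: -  regs: r0:4,r1:Mul1,r2:Mul2,r3:-6
  c17: CDB Mul1=-16  regs: r0:4,r1:-16,r2:Mul2,r3:-6
  c18: -  regs: r0:4,r1:-16,r2:Mul2,r3:-6

STATUS = TAG Mul2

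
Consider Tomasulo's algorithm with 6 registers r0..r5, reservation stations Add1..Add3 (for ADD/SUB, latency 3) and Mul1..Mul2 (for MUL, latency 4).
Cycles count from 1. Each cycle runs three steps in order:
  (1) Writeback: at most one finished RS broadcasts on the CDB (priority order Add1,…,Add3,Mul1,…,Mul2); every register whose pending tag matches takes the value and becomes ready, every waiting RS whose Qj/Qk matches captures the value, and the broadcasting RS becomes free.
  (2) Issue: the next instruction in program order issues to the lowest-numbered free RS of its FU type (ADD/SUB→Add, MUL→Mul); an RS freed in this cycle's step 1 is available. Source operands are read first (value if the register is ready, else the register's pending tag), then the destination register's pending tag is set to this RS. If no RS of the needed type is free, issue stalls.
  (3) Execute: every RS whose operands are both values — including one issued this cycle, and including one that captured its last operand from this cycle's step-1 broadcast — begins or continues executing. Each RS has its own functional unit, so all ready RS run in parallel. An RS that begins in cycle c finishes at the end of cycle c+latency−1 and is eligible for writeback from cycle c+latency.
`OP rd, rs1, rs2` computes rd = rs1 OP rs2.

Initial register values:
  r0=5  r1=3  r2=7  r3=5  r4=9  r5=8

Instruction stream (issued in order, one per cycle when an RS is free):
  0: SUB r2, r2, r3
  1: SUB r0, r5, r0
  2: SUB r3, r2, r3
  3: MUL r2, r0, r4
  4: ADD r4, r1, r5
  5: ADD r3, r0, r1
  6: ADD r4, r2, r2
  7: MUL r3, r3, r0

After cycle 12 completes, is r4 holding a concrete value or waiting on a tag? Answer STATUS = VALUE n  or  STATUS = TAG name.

c1: issue SUB r2<-Add1 | r0:5,r1:3,r2:Add1,r3:5,r4:9,r5:8
c2: issue SUB r0<-Add2 | r0:Add2,r1:3,r2:Add1,r3:5,r4:9,r5:8
c3: issue SUB r3<-Add3 | r0:Add2,r1:3,r2:Add1,r3:Add3,r4:9,r5:8
c4: CDB Add1=2; issue MUL r2<-Mul1 | r0:Add2,r1:3,r2:Mul1,r3:Add3,r4:9,r5:8
c5: CDB Add2=3; issue ADD r4<-Add1 | r0:3,r1:3,r2:Mul1,r3:Add3,r4:Add1,r5:8
c6: issue ADD r3<-Add2 | r0:3,r1:3,r2:Mul1,r3:Add2,r4:Add1,r5:8
c7: CDB Add3=-3; issue ADD r4<-Add3 | r0:3,r1:3,r2:Mul1,r3:Add2,r4:Add3,r5:8
c8: CDB Add1=11; issue MUL r3<-Mul2 | r0:3,r1:3,r2:Mul1,r3:Mul2,r4:Add3,r5:8
c9: CDB Add2=6 | r0:3,r1:3,r2:Mul1,r3:Mul2,r4:Add3,r5:8
c10: CDB Mul1=27 | r0:3,r1:3,r2:27,r3:Mul2,r4:Add3,r5:8
c11: - | r0:3,r1:3,r2:27,r3:Mul2,r4:Add3,r5:8
c12: - | r0:3,r1:3,r2:27,r3:Mul2,r4:Add3,r5:8

STATUS = TAG Add3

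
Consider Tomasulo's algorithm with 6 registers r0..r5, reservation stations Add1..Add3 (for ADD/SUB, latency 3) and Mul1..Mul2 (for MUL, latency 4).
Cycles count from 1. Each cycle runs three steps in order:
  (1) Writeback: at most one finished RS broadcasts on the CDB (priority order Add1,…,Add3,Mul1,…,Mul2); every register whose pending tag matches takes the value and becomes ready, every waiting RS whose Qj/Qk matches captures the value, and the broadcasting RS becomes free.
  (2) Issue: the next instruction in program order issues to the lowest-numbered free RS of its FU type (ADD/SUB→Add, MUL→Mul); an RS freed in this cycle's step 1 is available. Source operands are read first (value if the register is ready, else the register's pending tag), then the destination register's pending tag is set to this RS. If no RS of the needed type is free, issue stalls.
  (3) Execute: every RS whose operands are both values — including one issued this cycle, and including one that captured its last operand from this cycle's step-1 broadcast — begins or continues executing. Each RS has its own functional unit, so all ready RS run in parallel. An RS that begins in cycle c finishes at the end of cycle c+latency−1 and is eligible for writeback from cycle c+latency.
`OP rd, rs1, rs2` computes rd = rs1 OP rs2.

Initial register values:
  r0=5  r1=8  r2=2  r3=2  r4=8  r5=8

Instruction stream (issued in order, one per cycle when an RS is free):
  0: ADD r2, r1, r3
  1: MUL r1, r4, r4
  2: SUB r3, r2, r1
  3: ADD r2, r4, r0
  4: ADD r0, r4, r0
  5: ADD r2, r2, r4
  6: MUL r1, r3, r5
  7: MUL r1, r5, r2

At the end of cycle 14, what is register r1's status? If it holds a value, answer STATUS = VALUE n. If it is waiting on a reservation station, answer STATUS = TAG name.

cycle 1: issue ADD r2<-Add1 // r0:5,r1:8,r2:Add1,r3:2,r4:8,r5:8
cycle 2: issue MUL r1<-Mul1 // r0:5,r1:Mul1,r2:Add1,r3:2,r4:8,r5:8
cycle 3: issue SUB r3<-Add2 // r0:5,r1:Mul1,r2:Add1,r3:Add2,r4:8,r5:8
cycle 4: CDB Add1=10; issue ADD r2<-Add1 // r0:5,r1:Mul1,r2:Add1,r3:Add2,r4:8,r5:8
cycle 5: issue ADD r0<-Add3 // r0:Add3,r1:Mul1,r2:Add1,r3:Add2,r4:8,r5:8
cycle 6: CDB Mul1=64; stall // r0:Add3,r1:64,r2:Add1,r3:Add2,r4:8,r5:8
cycle 7: CDB Add1=13; issue ADD r2<-Add1 // r0:Add3,r1:64,r2:Add1,r3:Add2,r4:8,r5:8
cycle 8: CDB Add3=13; issue MUL r1<-Mul1 // r0:13,r1:Mul1,r2:Add1,r3:Add2,r4:8,r5:8
cycle 9: CDB Add2=-54; issue MUL r1<-Mul2 // r0:13,r1:Mul2,r2:Add1,r3:-54,r4:8,r5:8
cycle 10: CDB Add1=21 // r0:13,r1:Mul2,r2:21,r3:-54,r4:8,r5:8
cycle 11: - // r0:13,r1:Mul2,r2:21,r3:-54,r4:8,r5:8
cycle 12: - // r0:13,r1:Mul2,r2:21,r3:-54,r4:8,r5:8
cycle 13: CDB Mul1=-432 // r0:13,r1:Mul2,r2:21,r3:-54,r4:8,r5:8
cycle 14: CDB Mul2=168 // r0:13,r1:168,r2:21,r3:-54,r4:8,r5:8

STATUS = VALUE 168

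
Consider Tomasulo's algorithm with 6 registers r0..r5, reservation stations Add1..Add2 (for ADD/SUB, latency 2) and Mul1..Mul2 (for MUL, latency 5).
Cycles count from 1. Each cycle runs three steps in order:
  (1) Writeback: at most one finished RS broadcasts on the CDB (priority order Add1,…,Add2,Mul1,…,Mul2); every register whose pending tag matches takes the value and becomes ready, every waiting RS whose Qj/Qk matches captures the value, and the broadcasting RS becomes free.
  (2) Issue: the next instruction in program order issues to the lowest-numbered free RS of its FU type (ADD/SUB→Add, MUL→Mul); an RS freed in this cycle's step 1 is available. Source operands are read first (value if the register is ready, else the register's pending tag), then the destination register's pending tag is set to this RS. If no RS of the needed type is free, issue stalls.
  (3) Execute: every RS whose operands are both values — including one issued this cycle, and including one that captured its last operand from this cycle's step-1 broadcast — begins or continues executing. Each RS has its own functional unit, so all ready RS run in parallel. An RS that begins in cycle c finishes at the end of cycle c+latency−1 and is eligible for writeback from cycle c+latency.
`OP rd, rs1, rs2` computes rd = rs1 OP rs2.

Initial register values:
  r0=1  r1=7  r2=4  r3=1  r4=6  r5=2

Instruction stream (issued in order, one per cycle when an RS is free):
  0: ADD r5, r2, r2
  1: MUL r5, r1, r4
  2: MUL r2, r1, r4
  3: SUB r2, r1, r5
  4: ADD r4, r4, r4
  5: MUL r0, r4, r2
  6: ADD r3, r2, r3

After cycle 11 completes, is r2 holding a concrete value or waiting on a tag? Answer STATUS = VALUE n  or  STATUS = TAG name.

c1: issue ADD r5<-Add1 | r0:1,r1:7,r2:4,r3:1,r4:6,r5:Add1
c2: issue MUL r5<-Mul1 | r0:1,r1:7,r2:4,r3:1,r4:6,r5:Mul1
c3: CDB Add1=8; issue MUL r2<-Mul2 | r0:1,r1:7,r2:Mul2,r3:1,r4:6,r5:Mul1
c4: issue SUB r2<-Add1 | r0:1,r1:7,r2:Add1,r3:1,r4:6,r5:Mul1
c5: issue ADD r4<-Add2 | r0:1,r1:7,r2:Add1,r3:1,r4:Add2,r5:Mul1
c6: stall | r0:1,r1:7,r2:Add1,r3:1,r4:Add2,r5:Mul1
c7: CDB Add2=12; stall | r0:1,r1:7,r2:Add1,r3:1,r4:12,r5:Mul1
c8: CDB Mul1=42; issue MUL r0<-Mul1 | r0:Mul1,r1:7,r2:Add1,r3:1,r4:12,r5:42
c9: CDB Mul2=42; issue ADD r3<-Add2 | r0:Mul1,r1:7,r2:Add1,r3:Add2,r4:12,r5:42
c10: CDB Add1=-35 | r0:Mul1,r1:7,r2:-35,r3:Add2,r4:12,r5:42
c11: - | r0:Mul1,r1:7,r2:-35,r3:Add2,r4:12,r5:42

STATUS = VALUE -35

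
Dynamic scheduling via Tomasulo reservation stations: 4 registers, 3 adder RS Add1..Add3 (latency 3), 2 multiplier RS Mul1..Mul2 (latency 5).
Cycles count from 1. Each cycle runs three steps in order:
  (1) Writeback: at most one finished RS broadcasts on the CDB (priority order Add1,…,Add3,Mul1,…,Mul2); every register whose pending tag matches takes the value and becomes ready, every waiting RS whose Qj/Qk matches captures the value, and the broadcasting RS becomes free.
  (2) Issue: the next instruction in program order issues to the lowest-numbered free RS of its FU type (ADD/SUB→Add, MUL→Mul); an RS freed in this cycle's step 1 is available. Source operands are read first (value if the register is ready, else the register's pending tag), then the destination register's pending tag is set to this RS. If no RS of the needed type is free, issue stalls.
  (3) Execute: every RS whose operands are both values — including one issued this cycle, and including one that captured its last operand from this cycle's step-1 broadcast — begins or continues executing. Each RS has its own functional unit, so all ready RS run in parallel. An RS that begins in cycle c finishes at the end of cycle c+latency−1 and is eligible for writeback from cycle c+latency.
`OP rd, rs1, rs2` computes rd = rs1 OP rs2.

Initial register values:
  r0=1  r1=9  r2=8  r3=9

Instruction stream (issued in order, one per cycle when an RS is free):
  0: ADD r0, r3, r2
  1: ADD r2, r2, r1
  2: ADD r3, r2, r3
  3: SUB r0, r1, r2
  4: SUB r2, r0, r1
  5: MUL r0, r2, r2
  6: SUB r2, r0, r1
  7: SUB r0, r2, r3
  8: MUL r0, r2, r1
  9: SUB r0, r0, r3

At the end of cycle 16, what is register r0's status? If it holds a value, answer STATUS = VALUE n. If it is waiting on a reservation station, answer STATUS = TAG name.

STATUS = TAG Add2

  c1: issue ADD r0<-Add1  regs: r0:Add1,r1:9,r2:8,r3:9
  c2: issue ADD r2<-Add2  regs: r0:Add1,r1:9,r2:Add2,r3:9
  c3: issue ADD r3<-Add3  regs: r0:Add1,r1:9,r2:Add2,r3:Add3
  c4: CDB Add1=17; issue SUB r0<-Add1  regs: r0:Add1,r1:9,r2:Add2,r3:Add3
  c5: CDB Add2=17; issue SUB r2<-Add2  regs: r0:Add1,r1:9,r2:Add2,r3:Add3
  c6: issue MUL r0<-Mul1  regs: r0:Mul1,r1:9,r2:Add2,r3:Add3
  c7: stall  regs: r0:Mul1,r1:9,r2:Add2,r3:Add3
  c8: CDB Add1=-8; issue SUB r2<-Add1  regs: r0:Mul1,r1:9,r2:Add1,r3:Add3
  c9: CDB Add3=26; issue SUB r0<-Add3  regs: r0:Add3,r1:9,r2:Add1,r3:26
  c10: issue MUL r0<-Mul2  regs: r0:Mul2,r1:9,r2:Add1,r3:26
  c11: CDB Add2=-17; issue SUB r0<-Add2  regs: r0:Add2,r1:9,r2:Add1,r3:26
  c12: -  regs: r0:Add2,r1:9,r2:Add1,r3:26
  c13: -  regs: r0:Add2,r1:9,r2:Add1,r3:26
  c14: -  regs: r0:Add2,r1:9,r2:Add1,r3:26
  c15: -  regs: r0:Add2,r1:9,r2:Add1,r3:26
  c16: CDB Mul1=289  regs: r0:Add2,r1:9,r2:Add1,r3:26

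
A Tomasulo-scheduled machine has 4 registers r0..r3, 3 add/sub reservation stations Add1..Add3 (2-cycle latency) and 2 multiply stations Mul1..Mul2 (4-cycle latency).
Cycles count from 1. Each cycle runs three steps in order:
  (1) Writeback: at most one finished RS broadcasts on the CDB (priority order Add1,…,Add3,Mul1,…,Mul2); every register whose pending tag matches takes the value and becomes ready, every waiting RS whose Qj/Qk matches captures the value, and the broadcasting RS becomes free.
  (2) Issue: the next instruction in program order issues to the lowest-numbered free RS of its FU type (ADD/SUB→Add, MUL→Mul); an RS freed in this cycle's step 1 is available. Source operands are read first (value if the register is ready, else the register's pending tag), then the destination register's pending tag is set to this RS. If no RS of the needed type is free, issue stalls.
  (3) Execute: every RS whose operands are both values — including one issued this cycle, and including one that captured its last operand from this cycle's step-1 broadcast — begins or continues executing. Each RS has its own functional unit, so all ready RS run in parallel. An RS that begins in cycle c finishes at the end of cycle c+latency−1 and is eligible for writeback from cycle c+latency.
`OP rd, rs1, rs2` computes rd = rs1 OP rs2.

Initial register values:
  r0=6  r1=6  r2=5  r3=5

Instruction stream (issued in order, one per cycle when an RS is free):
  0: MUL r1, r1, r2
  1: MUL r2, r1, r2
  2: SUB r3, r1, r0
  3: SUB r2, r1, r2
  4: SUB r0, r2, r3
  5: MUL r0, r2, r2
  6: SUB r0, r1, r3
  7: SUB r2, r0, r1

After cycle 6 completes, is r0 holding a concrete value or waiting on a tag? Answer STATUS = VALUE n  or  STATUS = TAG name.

c1: issue MUL r1<-Mul1 | r0:6,r1:Mul1,r2:5,r3:5
c2: issue MUL r2<-Mul2 | r0:6,r1:Mul1,r2:Mul2,r3:5
c3: issue SUB r3<-Add1 | r0:6,r1:Mul1,r2:Mul2,r3:Add1
c4: issue SUB r2<-Add2 | r0:6,r1:Mul1,r2:Add2,r3:Add1
c5: CDB Mul1=30; issue SUB r0<-Add3 | r0:Add3,r1:30,r2:Add2,r3:Add1
c6: issue MUL r0<-Mul1 | r0:Mul1,r1:30,r2:Add2,r3:Add1

STATUS = TAG Mul1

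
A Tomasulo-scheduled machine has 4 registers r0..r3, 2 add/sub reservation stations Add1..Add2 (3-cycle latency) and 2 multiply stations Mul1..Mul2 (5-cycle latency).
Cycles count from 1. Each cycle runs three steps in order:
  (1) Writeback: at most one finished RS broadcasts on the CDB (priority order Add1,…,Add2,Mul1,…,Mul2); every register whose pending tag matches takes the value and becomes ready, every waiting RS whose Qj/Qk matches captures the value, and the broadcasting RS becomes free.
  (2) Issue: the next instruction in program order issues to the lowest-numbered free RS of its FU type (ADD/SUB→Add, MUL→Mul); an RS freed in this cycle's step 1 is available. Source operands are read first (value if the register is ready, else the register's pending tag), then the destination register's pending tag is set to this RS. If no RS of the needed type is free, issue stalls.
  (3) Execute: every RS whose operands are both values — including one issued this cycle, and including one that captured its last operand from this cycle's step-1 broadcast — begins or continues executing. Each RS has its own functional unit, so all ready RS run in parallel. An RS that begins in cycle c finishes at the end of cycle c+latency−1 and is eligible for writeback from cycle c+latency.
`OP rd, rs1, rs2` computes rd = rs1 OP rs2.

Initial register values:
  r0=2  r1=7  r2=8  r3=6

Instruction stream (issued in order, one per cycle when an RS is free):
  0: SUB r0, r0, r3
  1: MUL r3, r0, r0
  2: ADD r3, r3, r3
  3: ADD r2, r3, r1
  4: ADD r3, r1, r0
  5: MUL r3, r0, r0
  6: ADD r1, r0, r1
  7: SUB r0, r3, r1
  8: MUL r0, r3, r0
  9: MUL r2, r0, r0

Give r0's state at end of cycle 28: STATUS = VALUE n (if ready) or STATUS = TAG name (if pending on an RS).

STATUS = VALUE 208

cycle 1: issue SUB r0<-Add1 // r0:Add1,r1:7,r2:8,r3:6
cycle 2: issue MUL r3<-Mul1 // r0:Add1,r1:7,r2:8,r3:Mul1
cycle 3: issue ADD r3<-Add2 // r0:Add1,r1:7,r2:8,r3:Add2
cycle 4: CDB Add1=-4; issue ADD r2<-Add1 // r0:-4,r1:7,r2:Add1,r3:Add2
cycle 5: stall // r0:-4,r1:7,r2:Add1,r3:Add2
cycle 6: stall // r0:-4,r1:7,r2:Add1,r3:Add2
cycle 7: stall // r0:-4,r1:7,r2:Add1,r3:Add2
cycle 8: stall // r0:-4,r1:7,r2:Add1,r3:Add2
cycle 9: CDB Mul1=16; stall // r0:-4,r1:7,r2:Add1,r3:Add2
cycle 10: stall // r0:-4,r1:7,r2:Add1,r3:Add2
cycle 11: stall // r0:-4,r1:7,r2:Add1,r3:Add2
cycle 12: CDB Add2=32; issue ADD r3<-Add2 // r0:-4,r1:7,r2:Add1,r3:Add2
cycle 13: issue MUL r3<-Mul1 // r0:-4,r1:7,r2:Add1,r3:Mul1
cycle 14: stall // r0:-4,r1:7,r2:Add1,r3:Mul1
cycle 15: CDB Add1=39; issue ADD r1<-Add1 // r0:-4,r1:Add1,r2:39,r3:Mul1
cycle 16: CDB Add2=3; issue SUB r0<-Add2 // r0:Add2,r1:Add1,r2:39,r3:Mul1
cycle 17: issue MUL r0<-Mul2 // r0:Mul2,r1:Add1,r2:39,r3:Mul1
cycle 18: CDB Add1=3; stall // r0:Mul2,r1:3,r2:39,r3:Mul1
cycle 19: CDB Mul1=16; issue MUL r2<-Mul1 // r0:Mul2,r1:3,r2:Mul1,r3:16
cycle 20: - // r0:Mul2,r1:3,r2:Mul1,r3:16
cycle 21: - // r0:Mul2,r1:3,r2:Mul1,r3:16
cycle 22: CDB Add2=13 // r0:Mul2,r1:3,r2:Mul1,r3:16
cycle 23: - // r0:Mul2,r1:3,r2:Mul1,r3:16
cycle 24: - // r0:Mul2,r1:3,r2:Mul1,r3:16
cycle 25: - // r0:Mul2,r1:3,r2:Mul1,r3:16
cycle 26: - // r0:Mul2,r1:3,r2:Mul1,r3:16
cycle 27: CDB Mul2=208 // r0:208,r1:3,r2:Mul1,r3:16
cycle 28: - // r0:208,r1:3,r2:Mul1,r3:16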